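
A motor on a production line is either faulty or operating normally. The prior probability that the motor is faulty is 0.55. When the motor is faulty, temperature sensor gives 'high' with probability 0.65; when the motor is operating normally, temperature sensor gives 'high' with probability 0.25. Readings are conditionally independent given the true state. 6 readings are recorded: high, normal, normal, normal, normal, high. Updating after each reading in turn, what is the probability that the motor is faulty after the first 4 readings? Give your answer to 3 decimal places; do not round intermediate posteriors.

Each posterior becomes the prior for the next update.
After 'high': P(faulty) = 0.65·0.5500 / (0.65·0.5500 + 0.25·0.4500) ≈ 0.7606
After 'normal': P(faulty) = 0.35·0.7606 / (0.35·0.7606 + 0.75·0.2394) ≈ 0.5973
After 'normal': P(faulty) = 0.35·0.5973 / (0.35·0.5973 + 0.75·0.4027) ≈ 0.4090
After 'normal': P(faulty) = 0.35·0.4090 / (0.35·0.4090 + 0.75·0.5910) ≈ 0.2441

0.244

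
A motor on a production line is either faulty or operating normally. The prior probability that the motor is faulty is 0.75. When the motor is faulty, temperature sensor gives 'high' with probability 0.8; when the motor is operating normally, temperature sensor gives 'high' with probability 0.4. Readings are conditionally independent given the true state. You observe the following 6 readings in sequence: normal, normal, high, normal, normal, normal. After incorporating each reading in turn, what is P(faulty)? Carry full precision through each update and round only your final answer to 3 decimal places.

Each posterior becomes the prior for the next update.
After 'normal': P(faulty) = 0.2·0.7500 / (0.2·0.7500 + 0.6·0.2500) ≈ 0.5000
After 'normal': P(faulty) = 0.2·0.5000 / (0.2·0.5000 + 0.6·0.5000) ≈ 0.2500
After 'high': P(faulty) = 0.8·0.2500 / (0.8·0.2500 + 0.4·0.7500) ≈ 0.4000
After 'normal': P(faulty) = 0.2·0.4000 / (0.2·0.4000 + 0.6·0.6000) ≈ 0.1818
After 'normal': P(faulty) = 0.2·0.1818 / (0.2·0.1818 + 0.6·0.8182) ≈ 0.0690
After 'normal': P(faulty) = 0.2·0.0690 / (0.2·0.0690 + 0.6·0.9310) ≈ 0.0241

0.024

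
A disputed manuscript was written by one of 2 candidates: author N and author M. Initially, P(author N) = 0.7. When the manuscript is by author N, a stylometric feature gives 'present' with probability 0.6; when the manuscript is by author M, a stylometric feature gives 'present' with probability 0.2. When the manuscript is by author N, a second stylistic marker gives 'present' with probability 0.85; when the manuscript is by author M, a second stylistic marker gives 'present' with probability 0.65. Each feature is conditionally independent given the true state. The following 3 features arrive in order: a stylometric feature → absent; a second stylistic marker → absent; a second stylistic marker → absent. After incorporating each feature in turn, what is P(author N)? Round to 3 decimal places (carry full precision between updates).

0.176

Apply Bayes' rule sequentially, carrying P(author N) forward.
After a stylometric feature='absent': P(author N) = 0.4·0.7000 / (0.4·0.7000 + 0.8·0.3000) ≈ 0.5385
After a second stylistic marker='absent': P(author N) = 0.15·0.5385 / (0.15·0.5385 + 0.35·0.4615) ≈ 0.3333
After a second stylistic marker='absent': P(author N) = 0.15·0.3333 / (0.15·0.3333 + 0.35·0.6667) ≈ 0.1765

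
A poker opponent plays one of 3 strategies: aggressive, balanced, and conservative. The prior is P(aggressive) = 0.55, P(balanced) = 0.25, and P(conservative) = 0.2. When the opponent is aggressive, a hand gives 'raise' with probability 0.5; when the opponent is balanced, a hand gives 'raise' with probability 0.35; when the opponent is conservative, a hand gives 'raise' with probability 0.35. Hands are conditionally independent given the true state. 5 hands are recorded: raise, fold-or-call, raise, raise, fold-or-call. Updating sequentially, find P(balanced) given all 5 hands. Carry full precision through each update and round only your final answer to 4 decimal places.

Each posterior becomes the prior for the next update.
After 'raise': normaliser = 0.5·0.5500 + 0.35·0.2500 + 0.35·0.2000; P(aggressive) ≈ 0.6358, P(balanced) ≈ 0.2023, P(conservative) ≈ 0.1618
After 'fold-or-call': normaliser = 0.5·0.6358 + 0.65·0.2023 + 0.65·0.1618; P(aggressive) ≈ 0.5732, P(balanced) ≈ 0.2371, P(conservative) ≈ 0.1897
After 'raise': normaliser = 0.5·0.5732 + 0.35·0.2371 + 0.35·0.1897; P(aggressive) ≈ 0.6574, P(balanced) ≈ 0.1903, P(conservative) ≈ 0.1523
After 'raise': normaliser = 0.5·0.6574 + 0.35·0.1903 + 0.35·0.1523; P(aggressive) ≈ 0.7327, P(balanced) ≈ 0.1485, P(conservative) ≈ 0.1188
After 'fold-or-call': normaliser = 0.5·0.7327 + 0.65·0.1485 + 0.65·0.1188; P(aggressive) ≈ 0.6783, P(balanced) ≈ 0.1787, P(conservative) ≈ 0.1430

0.1787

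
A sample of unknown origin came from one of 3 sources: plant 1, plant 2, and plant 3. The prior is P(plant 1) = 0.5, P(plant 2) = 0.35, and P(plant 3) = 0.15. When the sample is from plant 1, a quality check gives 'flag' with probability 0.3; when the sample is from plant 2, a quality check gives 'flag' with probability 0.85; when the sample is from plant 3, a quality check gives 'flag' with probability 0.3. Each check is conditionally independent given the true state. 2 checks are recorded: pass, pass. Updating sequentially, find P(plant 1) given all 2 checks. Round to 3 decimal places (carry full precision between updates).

0.751

After 'pass': normaliser = 0.7·0.5000 + 0.15·0.3500 + 0.7·0.1500; P(plant 1) ≈ 0.6897, P(plant 2) ≈ 0.1034, P(plant 3) ≈ 0.2069
After 'pass': normaliser = 0.7·0.6897 + 0.15·0.1034 + 0.7·0.2069; P(plant 1) ≈ 0.7507, P(plant 2) ≈ 0.0241, P(plant 3) ≈ 0.2252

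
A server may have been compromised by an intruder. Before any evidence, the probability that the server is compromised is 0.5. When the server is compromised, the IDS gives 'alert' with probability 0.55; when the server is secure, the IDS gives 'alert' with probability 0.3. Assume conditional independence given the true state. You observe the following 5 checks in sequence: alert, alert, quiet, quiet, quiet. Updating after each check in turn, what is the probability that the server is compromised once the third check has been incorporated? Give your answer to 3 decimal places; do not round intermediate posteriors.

0.684

Each posterior becomes the prior for the next update.
After 'alert': P(compromised) = 0.55·0.5000 / (0.55·0.5000 + 0.3·0.5000) ≈ 0.6471
After 'alert': P(compromised) = 0.55·0.6471 / (0.55·0.6471 + 0.3·0.3529) ≈ 0.7707
After 'quiet': P(compromised) = 0.45·0.7707 / (0.45·0.7707 + 0.7·0.2293) ≈ 0.6836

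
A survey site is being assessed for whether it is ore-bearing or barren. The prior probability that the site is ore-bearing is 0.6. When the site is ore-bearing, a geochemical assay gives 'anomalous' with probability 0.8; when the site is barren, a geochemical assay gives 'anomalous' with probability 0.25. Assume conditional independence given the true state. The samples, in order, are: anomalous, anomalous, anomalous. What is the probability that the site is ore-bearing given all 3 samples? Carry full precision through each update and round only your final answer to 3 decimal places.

Each posterior becomes the prior for the next update.
After 'anomalous': P(ore) = 0.8·0.6000 / (0.8·0.6000 + 0.25·0.4000) ≈ 0.8276
After 'anomalous': P(ore) = 0.8·0.8276 / (0.8·0.8276 + 0.25·0.1724) ≈ 0.9389
After 'anomalous': P(ore) = 0.8·0.9389 / (0.8·0.9389 + 0.25·0.0611) ≈ 0.9801

0.980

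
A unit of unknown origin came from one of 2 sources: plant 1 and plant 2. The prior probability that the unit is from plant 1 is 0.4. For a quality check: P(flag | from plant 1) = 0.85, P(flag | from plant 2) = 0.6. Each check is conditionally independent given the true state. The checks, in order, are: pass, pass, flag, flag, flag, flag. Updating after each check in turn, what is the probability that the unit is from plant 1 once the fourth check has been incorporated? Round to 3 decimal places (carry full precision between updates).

After 'pass': P(plant 1) = 0.15·0.4000 / (0.15·0.4000 + 0.4·0.6000) ≈ 0.2000
After 'pass': P(plant 1) = 0.15·0.2000 / (0.15·0.2000 + 0.4·0.8000) ≈ 0.0857
After 'flag': P(plant 1) = 0.85·0.0857 / (0.85·0.0857 + 0.6·0.9143) ≈ 0.1172
After 'flag': P(plant 1) = 0.85·0.1172 / (0.85·0.1172 + 0.6·0.8828) ≈ 0.1584

0.158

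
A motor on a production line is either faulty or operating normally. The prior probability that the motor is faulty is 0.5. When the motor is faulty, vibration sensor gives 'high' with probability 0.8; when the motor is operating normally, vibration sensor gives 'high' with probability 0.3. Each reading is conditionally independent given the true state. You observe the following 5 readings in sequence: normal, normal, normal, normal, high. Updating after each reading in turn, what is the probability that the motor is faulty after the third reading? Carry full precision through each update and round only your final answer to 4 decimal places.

After 'normal': P(faulty) = 0.2·0.5000 / (0.2·0.5000 + 0.7·0.5000) ≈ 0.2222
After 'normal': P(faulty) = 0.2·0.2222 / (0.2·0.2222 + 0.7·0.7778) ≈ 0.0755
After 'normal': P(faulty) = 0.2·0.0755 / (0.2·0.0755 + 0.7·0.9245) ≈ 0.0228

0.0228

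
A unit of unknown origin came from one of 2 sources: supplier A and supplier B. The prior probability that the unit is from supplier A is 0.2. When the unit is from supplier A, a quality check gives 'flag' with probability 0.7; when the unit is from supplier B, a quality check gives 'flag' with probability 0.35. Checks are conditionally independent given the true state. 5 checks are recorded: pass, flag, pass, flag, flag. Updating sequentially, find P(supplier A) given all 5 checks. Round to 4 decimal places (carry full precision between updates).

After 'pass': P(supplier A) = 0.3·0.2000 / (0.3·0.2000 + 0.65·0.8000) ≈ 0.1034
After 'flag': P(supplier A) = 0.7·0.1034 / (0.7·0.1034 + 0.35·0.8966) ≈ 0.1875
After 'pass': P(supplier A) = 0.3·0.1875 / (0.3·0.1875 + 0.65·0.8125) ≈ 0.0963
After 'flag': P(supplier A) = 0.7·0.0963 / (0.7·0.0963 + 0.35·0.9037) ≈ 0.1756
After 'flag': P(supplier A) = 0.7·0.1756 / (0.7·0.1756 + 0.35·0.8244) ≈ 0.2988

0.2988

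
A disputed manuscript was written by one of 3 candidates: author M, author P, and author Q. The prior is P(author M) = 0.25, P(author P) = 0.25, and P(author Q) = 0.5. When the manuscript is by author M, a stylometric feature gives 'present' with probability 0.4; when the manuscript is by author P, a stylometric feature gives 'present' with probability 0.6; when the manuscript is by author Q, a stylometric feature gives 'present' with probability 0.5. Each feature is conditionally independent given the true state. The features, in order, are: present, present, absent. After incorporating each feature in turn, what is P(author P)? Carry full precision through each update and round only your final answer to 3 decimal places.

After 'present': normaliser = 0.4·0.2500 + 0.6·0.2500 + 0.5·0.5000; P(author M) ≈ 0.2000, P(author P) ≈ 0.3000, P(author Q) ≈ 0.5000
After 'present': normaliser = 0.4·0.2000 + 0.6·0.3000 + 0.5·0.5000; P(author M) ≈ 0.1569, P(author P) ≈ 0.3529, P(author Q) ≈ 0.4902
After 'absent': normaliser = 0.6·0.1569 + 0.4·0.3529 + 0.5·0.4902; P(author M) ≈ 0.1959, P(author P) ≈ 0.2939, P(author Q) ≈ 0.5102

0.294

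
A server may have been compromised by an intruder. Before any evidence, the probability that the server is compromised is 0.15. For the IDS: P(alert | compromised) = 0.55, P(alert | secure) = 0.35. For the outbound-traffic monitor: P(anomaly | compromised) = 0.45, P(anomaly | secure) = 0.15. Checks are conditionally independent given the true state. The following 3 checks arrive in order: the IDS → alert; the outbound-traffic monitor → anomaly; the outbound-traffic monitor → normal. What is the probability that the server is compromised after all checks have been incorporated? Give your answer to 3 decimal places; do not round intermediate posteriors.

0.350

After the IDS='alert': P(compromised) = 0.55·0.1500 / (0.55·0.1500 + 0.35·0.8500) ≈ 0.2171
After the outbound-traffic monitor='anomaly': P(compromised) = 0.45·0.2171 / (0.45·0.2171 + 0.15·0.7829) ≈ 0.4541
After the outbound-traffic monitor='normal': P(compromised) = 0.55·0.4541 / (0.55·0.4541 + 0.85·0.5459) ≈ 0.3499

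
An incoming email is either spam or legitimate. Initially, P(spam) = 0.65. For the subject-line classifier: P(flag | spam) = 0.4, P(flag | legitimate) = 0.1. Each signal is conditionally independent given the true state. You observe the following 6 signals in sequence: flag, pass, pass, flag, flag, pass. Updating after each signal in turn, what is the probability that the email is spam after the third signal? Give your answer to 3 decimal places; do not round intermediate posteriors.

After 'flag': P(spam) = 0.4·0.6500 / (0.4·0.6500 + 0.1·0.3500) ≈ 0.8814
After 'pass': P(spam) = 0.6·0.8814 / (0.6·0.8814 + 0.9·0.1186) ≈ 0.8320
After 'pass': P(spam) = 0.6·0.8320 / (0.6·0.8320 + 0.9·0.1680) ≈ 0.7675

0.768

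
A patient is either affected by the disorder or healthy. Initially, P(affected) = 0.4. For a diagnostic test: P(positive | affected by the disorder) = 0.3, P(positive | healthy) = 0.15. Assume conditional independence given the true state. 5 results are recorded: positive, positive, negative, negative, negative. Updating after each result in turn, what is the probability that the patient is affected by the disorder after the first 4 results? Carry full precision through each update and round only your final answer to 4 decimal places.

0.6439

Each posterior becomes the prior for the next update.
After 'positive': P(affected) = 0.3·0.4000 / (0.3·0.4000 + 0.15·0.6000) ≈ 0.5714
After 'positive': P(affected) = 0.3·0.5714 / (0.3·0.5714 + 0.15·0.4286) ≈ 0.7273
After 'negative': P(affected) = 0.7·0.7273 / (0.7·0.7273 + 0.85·0.2727) ≈ 0.6871
After 'negative': P(affected) = 0.7·0.6871 / (0.7·0.6871 + 0.85·0.3129) ≈ 0.6439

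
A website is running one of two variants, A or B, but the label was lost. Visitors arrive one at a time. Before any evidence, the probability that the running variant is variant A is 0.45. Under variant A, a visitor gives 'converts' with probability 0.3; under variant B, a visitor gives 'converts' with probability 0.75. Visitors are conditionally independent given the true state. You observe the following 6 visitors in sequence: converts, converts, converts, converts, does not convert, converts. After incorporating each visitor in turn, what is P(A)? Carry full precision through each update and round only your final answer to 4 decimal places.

0.0229

After 'converts': P(A) = 0.3·0.4500 / (0.3·0.4500 + 0.75·0.5500) ≈ 0.2466
After 'converts': P(A) = 0.3·0.2466 / (0.3·0.2466 + 0.75·0.7534) ≈ 0.1158
After 'converts': P(A) = 0.3·0.1158 / (0.3·0.1158 + 0.75·0.8842) ≈ 0.0498
After 'converts': P(A) = 0.3·0.0498 / (0.3·0.0498 + 0.75·0.9502) ≈ 0.0205
After 'does not convert': P(A) = 0.7·0.0205 / (0.7·0.0205 + 0.25·0.9795) ≈ 0.0554
After 'converts': P(A) = 0.3·0.0554 / (0.3·0.0554 + 0.75·0.9446) ≈ 0.0229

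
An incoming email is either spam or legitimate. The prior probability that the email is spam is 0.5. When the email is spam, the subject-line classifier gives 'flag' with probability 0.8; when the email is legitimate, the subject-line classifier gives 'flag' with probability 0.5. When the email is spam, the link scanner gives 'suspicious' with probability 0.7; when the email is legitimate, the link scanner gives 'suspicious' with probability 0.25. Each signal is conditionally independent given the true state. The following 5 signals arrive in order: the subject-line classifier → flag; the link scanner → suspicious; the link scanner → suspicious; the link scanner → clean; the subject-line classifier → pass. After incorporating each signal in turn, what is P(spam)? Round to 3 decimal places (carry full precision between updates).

Apply Bayes' rule sequentially, carrying P(spam) forward.
After the subject-line classifier='flag': P(spam) = 0.8·0.5000 / (0.8·0.5000 + 0.5·0.5000) ≈ 0.6154
After the link scanner='suspicious': P(spam) = 0.7·0.6154 / (0.7·0.6154 + 0.25·0.3846) ≈ 0.8175
After the link scanner='suspicious': P(spam) = 0.7·0.8175 / (0.7·0.8175 + 0.25·0.1825) ≈ 0.9262
After the link scanner='clean': P(spam) = 0.3·0.9262 / (0.3·0.9262 + 0.75·0.0738) ≈ 0.8338
After the subject-line classifier='pass': P(spam) = 0.2·0.8338 / (0.2·0.8338 + 0.5·0.1662) ≈ 0.6674

0.667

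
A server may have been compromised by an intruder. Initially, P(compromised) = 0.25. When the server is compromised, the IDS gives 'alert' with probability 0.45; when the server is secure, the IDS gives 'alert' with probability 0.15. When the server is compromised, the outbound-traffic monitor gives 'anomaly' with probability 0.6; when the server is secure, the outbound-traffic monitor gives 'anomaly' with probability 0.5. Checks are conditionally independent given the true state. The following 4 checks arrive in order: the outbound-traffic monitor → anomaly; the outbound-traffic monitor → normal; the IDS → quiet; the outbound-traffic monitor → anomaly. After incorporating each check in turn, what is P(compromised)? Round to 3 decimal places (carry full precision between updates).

After the outbound-traffic monitor='anomaly': P(compromised) = 0.6·0.2500 / (0.6·0.2500 + 0.5·0.7500) ≈ 0.2857
After the outbound-traffic monitor='normal': P(compromised) = 0.4·0.2857 / (0.4·0.2857 + 0.5·0.7143) ≈ 0.2424
After the IDS='quiet': P(compromised) = 0.55·0.2424 / (0.55·0.2424 + 0.85·0.7576) ≈ 0.1715
After the outbound-traffic monitor='anomaly': P(compromised) = 0.6·0.1715 / (0.6·0.1715 + 0.5·0.8285) ≈ 0.1990

0.199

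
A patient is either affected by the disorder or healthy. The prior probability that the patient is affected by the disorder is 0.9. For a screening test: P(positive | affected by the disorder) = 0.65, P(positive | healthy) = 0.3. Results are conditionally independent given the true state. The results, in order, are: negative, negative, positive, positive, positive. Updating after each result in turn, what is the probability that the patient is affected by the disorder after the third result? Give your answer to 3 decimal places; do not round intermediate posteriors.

0.830

After 'negative': P(affected) = 0.35·0.9000 / (0.35·0.9000 + 0.7·0.1000) ≈ 0.8182
After 'negative': P(affected) = 0.35·0.8182 / (0.35·0.8182 + 0.7·0.1818) ≈ 0.6923
After 'positive': P(affected) = 0.65·0.6923 / (0.65·0.6923 + 0.3·0.3077) ≈ 0.8298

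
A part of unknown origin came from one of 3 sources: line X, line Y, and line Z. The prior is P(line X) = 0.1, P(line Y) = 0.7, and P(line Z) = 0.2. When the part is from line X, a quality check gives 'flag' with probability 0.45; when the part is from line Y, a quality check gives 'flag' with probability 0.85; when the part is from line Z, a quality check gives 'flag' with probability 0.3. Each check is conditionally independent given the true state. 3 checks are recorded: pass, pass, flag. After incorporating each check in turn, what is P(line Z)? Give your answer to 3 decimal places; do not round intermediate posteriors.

After 'pass': normaliser = 0.55·0.1000 + 0.15·0.7000 + 0.7·0.2000; P(line X) ≈ 0.1833, P(line Y) ≈ 0.3500, P(line Z) ≈ 0.4667
After 'pass': normaliser = 0.55·0.1833 + 0.15·0.3500 + 0.7·0.4667; P(line X) ≈ 0.2101, P(line Y) ≈ 0.1094, P(line Z) ≈ 0.6806
After 'flag': normaliser = 0.45·0.2101 + 0.85·0.1094 + 0.3·0.6806; P(line X) ≈ 0.2414, P(line Y) ≈ 0.2374, P(line Z) ≈ 0.5213

0.521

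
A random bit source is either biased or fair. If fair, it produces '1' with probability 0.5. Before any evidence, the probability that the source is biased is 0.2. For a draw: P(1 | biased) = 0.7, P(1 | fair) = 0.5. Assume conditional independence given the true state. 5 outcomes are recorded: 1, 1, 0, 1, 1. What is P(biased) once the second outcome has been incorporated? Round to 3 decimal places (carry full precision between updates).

0.329

Each posterior becomes the prior for the next update.
After '1': P(biased) = 0.7·0.2000 / (0.7·0.2000 + 0.5·0.8000) ≈ 0.2593
After '1': P(biased) = 0.7·0.2593 / (0.7·0.2593 + 0.5·0.7407) ≈ 0.3289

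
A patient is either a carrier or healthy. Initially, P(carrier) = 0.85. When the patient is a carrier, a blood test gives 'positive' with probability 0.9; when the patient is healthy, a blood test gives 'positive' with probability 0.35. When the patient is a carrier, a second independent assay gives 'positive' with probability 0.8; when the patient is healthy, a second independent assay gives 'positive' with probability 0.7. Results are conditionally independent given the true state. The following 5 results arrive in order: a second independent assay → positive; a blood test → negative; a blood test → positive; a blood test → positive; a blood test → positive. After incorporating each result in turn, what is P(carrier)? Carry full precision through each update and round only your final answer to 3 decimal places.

0.944

After a second independent assay='positive': P(carrier) = 0.8·0.8500 / (0.8·0.8500 + 0.7·0.1500) ≈ 0.8662
After a blood test='negative': P(carrier) = 0.1·0.8662 / (0.1·0.8662 + 0.65·0.1338) ≈ 0.4991
After a blood test='positive': P(carrier) = 0.9·0.4991 / (0.9·0.4991 + 0.35·0.5009) ≈ 0.7193
After a blood test='positive': P(carrier) = 0.9·0.7193 / (0.9·0.7193 + 0.35·0.2807) ≈ 0.8682
After a blood test='positive': P(carrier) = 0.9·0.8682 / (0.9·0.8682 + 0.35·0.1318) ≈ 0.9443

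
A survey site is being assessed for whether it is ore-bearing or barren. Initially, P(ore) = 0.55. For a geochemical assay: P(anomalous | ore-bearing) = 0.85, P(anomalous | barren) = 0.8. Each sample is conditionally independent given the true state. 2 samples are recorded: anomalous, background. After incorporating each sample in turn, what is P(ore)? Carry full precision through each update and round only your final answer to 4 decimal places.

After 'anomalous': P(ore) = 0.85·0.5500 / (0.85·0.5500 + 0.8·0.4500) ≈ 0.5650
After 'background': P(ore) = 0.15·0.5650 / (0.15·0.5650 + 0.2·0.4350) ≈ 0.4934

0.4934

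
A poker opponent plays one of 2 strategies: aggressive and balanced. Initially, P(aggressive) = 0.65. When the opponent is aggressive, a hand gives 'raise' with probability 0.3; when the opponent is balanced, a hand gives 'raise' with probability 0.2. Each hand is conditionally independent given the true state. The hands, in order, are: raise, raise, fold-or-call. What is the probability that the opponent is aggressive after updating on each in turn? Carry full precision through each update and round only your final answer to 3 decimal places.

Apply Bayes' rule sequentially, carrying P(aggressive) forward.
After 'raise': P(aggressive) = 0.3·0.6500 / (0.3·0.6500 + 0.2·0.3500) ≈ 0.7358
After 'raise': P(aggressive) = 0.3·0.7358 / (0.3·0.7358 + 0.2·0.2642) ≈ 0.8069
After 'fold-or-call': P(aggressive) = 0.7·0.8069 / (0.7·0.8069 + 0.8·0.1931) ≈ 0.7852

0.785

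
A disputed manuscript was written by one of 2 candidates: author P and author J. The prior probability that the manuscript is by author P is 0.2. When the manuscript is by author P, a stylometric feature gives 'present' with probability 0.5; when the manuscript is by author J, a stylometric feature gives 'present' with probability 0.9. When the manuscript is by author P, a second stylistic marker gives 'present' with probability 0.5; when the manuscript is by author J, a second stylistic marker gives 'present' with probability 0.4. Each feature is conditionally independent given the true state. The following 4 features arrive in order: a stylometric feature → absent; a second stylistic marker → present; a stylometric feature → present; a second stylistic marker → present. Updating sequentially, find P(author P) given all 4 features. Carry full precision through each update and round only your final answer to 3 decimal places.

0.520

After a stylometric feature='absent': P(author P) = 0.5·0.2000 / (0.5·0.2000 + 0.1·0.8000) ≈ 0.5556
After a second stylistic marker='present': P(author P) = 0.5·0.5556 / (0.5·0.5556 + 0.4·0.4444) ≈ 0.6098
After a stylometric feature='present': P(author P) = 0.5·0.6098 / (0.5·0.6098 + 0.9·0.3902) ≈ 0.4647
After a second stylistic marker='present': P(author P) = 0.5·0.4647 / (0.5·0.4647 + 0.4·0.5353) ≈ 0.5204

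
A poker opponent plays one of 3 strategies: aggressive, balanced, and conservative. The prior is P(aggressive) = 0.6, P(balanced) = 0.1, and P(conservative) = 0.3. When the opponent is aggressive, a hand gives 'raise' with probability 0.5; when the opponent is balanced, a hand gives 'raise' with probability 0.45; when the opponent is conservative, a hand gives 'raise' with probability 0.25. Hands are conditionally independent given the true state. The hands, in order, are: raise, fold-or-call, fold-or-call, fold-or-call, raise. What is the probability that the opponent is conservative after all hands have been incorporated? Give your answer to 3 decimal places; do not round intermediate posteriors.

0.263

After 'raise': normaliser = 0.5·0.6000 + 0.45·0.1000 + 0.25·0.3000; P(aggressive) ≈ 0.7143, P(balanced) ≈ 0.1071, P(conservative) ≈ 0.1786
After 'fold-or-call': normaliser = 0.5·0.7143 + 0.55·0.1071 + 0.75·0.1786; P(aggressive) ≈ 0.6494, P(balanced) ≈ 0.1071, P(conservative) ≈ 0.2435
After 'fold-or-call': normaliser = 0.5·0.6494 + 0.55·0.1071 + 0.75·0.2435; P(aggressive) ≈ 0.5734, P(balanced) ≈ 0.1041, P(conservative) ≈ 0.3225
After 'fold-or-call': normaliser = 0.5·0.5734 + 0.55·0.1041 + 0.75·0.3225; P(aggressive) ≈ 0.4894, P(balanced) ≈ 0.0977, P(conservative) ≈ 0.4129
After 'raise': normaliser = 0.5·0.4894 + 0.45·0.0977 + 0.25·0.4129; P(aggressive) ≈ 0.6244, P(balanced) ≈ 0.1122, P(conservative) ≈ 0.2634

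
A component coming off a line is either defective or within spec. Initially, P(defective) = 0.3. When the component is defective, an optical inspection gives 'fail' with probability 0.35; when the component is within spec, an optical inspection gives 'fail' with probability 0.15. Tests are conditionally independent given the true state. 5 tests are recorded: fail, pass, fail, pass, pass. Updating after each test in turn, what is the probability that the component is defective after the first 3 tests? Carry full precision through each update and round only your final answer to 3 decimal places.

0.641

After 'fail': P(defective) = 0.35·0.3000 / (0.35·0.3000 + 0.15·0.7000) ≈ 0.5000
After 'pass': P(defective) = 0.65·0.5000 / (0.65·0.5000 + 0.85·0.5000) ≈ 0.4333
After 'fail': P(defective) = 0.35·0.4333 / (0.35·0.4333 + 0.15·0.5667) ≈ 0.6408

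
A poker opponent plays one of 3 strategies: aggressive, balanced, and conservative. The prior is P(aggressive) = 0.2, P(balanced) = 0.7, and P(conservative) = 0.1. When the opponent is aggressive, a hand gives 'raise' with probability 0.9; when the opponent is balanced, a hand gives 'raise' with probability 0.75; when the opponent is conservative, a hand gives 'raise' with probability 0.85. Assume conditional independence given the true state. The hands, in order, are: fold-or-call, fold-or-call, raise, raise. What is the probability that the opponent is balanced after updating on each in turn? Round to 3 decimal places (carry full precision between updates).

After 'fold-or-call': normaliser = 0.1·0.2000 + 0.25·0.7000 + 0.15·0.1000; P(aggressive) ≈ 0.0952, P(balanced) ≈ 0.8333, P(conservative) ≈ 0.0714
After 'fold-or-call': normaliser = 0.1·0.0952 + 0.25·0.8333 + 0.15·0.0714; P(aggressive) ≈ 0.0417, P(balanced) ≈ 0.9115, P(conservative) ≈ 0.0469
After 'raise': normaliser = 0.9·0.0417 + 0.75·0.9115 + 0.85·0.0469; P(aggressive) ≈ 0.0493, P(balanced) ≈ 0.8984, P(conservative) ≈ 0.0524
After 'raise': normaliser = 0.9·0.0493 + 0.75·0.8984 + 0.85·0.0524; P(aggressive) ≈ 0.0582, P(balanced) ≈ 0.8835, P(conservative) ≈ 0.0584

0.883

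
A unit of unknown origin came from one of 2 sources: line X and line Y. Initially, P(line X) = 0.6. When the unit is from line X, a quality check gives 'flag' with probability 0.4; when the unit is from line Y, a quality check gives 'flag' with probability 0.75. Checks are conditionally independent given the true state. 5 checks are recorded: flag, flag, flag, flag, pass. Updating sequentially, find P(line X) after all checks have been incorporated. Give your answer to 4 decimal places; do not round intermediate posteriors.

0.2256

After 'flag': P(line X) = 0.4·0.6000 / (0.4·0.6000 + 0.75·0.4000) ≈ 0.4444
After 'flag': P(line X) = 0.4·0.4444 / (0.4·0.4444 + 0.75·0.5556) ≈ 0.2991
After 'flag': P(line X) = 0.4·0.2991 / (0.4·0.2991 + 0.75·0.7009) ≈ 0.1854
After 'flag': P(line X) = 0.4·0.1854 / (0.4·0.1854 + 0.75·0.8146) ≈ 0.1082
After 'pass': P(line X) = 0.6·0.1082 / (0.6·0.1082 + 0.25·0.8918) ≈ 0.2256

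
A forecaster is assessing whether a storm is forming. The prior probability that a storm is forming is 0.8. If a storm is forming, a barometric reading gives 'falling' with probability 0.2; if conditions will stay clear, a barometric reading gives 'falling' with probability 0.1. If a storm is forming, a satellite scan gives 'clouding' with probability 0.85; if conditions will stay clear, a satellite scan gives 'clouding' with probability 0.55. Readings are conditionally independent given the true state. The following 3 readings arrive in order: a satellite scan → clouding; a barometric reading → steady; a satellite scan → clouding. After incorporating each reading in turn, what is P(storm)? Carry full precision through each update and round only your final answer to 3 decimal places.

After a satellite scan='clouding': P(storm) = 0.85·0.8000 / (0.85·0.8000 + 0.55·0.2000) ≈ 0.8608
After a barometric reading='steady': P(storm) = 0.8·0.8608 / (0.8·0.8608 + 0.9·0.1392) ≈ 0.8460
After a satellite scan='clouding': P(storm) = 0.85·0.8460 / (0.85·0.8460 + 0.55·0.1540) ≈ 0.8947

0.895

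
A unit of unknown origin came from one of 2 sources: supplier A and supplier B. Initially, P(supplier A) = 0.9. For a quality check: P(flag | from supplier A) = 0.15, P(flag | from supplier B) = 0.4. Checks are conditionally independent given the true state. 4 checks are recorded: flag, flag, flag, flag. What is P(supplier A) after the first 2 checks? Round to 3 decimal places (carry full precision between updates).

0.559

Apply Bayes' rule sequentially, carrying P(supplier A) forward.
After 'flag': P(supplier A) = 0.15·0.9000 / (0.15·0.9000 + 0.4·0.1000) ≈ 0.7714
After 'flag': P(supplier A) = 0.15·0.7714 / (0.15·0.7714 + 0.4·0.2286) ≈ 0.5586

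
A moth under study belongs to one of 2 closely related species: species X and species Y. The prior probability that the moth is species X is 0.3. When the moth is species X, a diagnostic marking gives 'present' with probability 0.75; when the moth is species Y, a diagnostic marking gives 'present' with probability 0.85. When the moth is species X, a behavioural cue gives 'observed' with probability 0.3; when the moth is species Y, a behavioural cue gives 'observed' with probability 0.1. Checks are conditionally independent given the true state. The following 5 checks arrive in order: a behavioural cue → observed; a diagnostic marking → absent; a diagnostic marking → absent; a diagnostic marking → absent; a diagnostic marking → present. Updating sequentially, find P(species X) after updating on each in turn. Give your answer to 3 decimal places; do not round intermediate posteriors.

Apply Bayes' rule sequentially, carrying P(species X) forward.
After a behavioural cue='observed': P(species X) = 0.3·0.3000 / (0.3·0.3000 + 0.1·0.7000) ≈ 0.5625
After a diagnostic marking='absent': P(species X) = 0.25·0.5625 / (0.25·0.5625 + 0.15·0.4375) ≈ 0.6818
After a diagnostic marking='absent': P(species X) = 0.25·0.6818 / (0.25·0.6818 + 0.15·0.3182) ≈ 0.7812
After a diagnostic marking='absent': P(species X) = 0.25·0.7812 / (0.25·0.7812 + 0.15·0.2188) ≈ 0.8562
After a diagnostic marking='present': P(species X) = 0.75·0.8562 / (0.75·0.8562 + 0.85·0.1438) ≈ 0.8401

0.840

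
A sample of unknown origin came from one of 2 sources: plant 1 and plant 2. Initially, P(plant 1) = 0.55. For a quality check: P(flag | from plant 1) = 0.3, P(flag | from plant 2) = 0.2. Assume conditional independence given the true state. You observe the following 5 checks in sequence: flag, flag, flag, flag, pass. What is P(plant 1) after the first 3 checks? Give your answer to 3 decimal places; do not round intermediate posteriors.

Each posterior becomes the prior for the next update.
After 'flag': P(plant 1) = 0.3·0.5500 / (0.3·0.5500 + 0.2·0.4500) ≈ 0.6471
After 'flag': P(plant 1) = 0.3·0.6471 / (0.3·0.6471 + 0.2·0.3529) ≈ 0.7333
After 'flag': P(plant 1) = 0.3·0.7333 / (0.3·0.7333 + 0.2·0.2667) ≈ 0.8049

0.805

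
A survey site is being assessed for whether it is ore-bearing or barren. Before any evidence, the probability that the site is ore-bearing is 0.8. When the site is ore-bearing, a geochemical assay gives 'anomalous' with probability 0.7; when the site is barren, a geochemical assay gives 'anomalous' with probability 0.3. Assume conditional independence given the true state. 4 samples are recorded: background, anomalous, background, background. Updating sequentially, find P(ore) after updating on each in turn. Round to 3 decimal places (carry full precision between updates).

0.424

After 'background': P(ore) = 0.3·0.8000 / (0.3·0.8000 + 0.7·0.2000) ≈ 0.6316
After 'anomalous': P(ore) = 0.7·0.6316 / (0.7·0.6316 + 0.3·0.3684) ≈ 0.8000
After 'background': P(ore) = 0.3·0.8000 / (0.3·0.8000 + 0.7·0.2000) ≈ 0.6316
After 'background': P(ore) = 0.3·0.6316 / (0.3·0.6316 + 0.7·0.3684) ≈ 0.4235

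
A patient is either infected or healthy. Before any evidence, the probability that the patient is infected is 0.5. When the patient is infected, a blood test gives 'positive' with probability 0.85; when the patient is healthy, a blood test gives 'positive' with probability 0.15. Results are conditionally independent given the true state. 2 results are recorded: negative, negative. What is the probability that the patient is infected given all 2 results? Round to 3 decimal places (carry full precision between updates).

After 'negative': P(infected) = 0.15·0.5000 / (0.15·0.5000 + 0.85·0.5000) ≈ 0.1500
After 'negative': P(infected) = 0.15·0.1500 / (0.15·0.1500 + 0.85·0.8500) ≈ 0.0302

0.030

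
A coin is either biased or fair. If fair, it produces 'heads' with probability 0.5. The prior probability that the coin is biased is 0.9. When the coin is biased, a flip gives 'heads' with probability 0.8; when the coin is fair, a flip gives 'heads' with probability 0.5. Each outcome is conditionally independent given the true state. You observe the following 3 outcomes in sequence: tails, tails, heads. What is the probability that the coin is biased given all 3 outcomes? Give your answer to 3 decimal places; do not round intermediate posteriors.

After 'tails': P(biased) = 0.2·0.9000 / (0.2·0.9000 + 0.5·0.1000) ≈ 0.7826
After 'tails': P(biased) = 0.2·0.7826 / (0.2·0.7826 + 0.5·0.2174) ≈ 0.5902
After 'heads': P(biased) = 0.8·0.5902 / (0.8·0.5902 + 0.5·0.4098) ≈ 0.6973

0.697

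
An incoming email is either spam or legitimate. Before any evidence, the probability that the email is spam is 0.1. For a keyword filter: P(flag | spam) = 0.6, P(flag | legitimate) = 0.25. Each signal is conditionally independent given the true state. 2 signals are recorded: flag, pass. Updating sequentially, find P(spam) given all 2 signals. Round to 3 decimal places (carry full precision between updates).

0.125

Apply Bayes' rule sequentially, carrying P(spam) forward.
After 'flag': P(spam) = 0.6·0.1000 / (0.6·0.1000 + 0.25·0.9000) ≈ 0.2105
After 'pass': P(spam) = 0.4·0.2105 / (0.4·0.2105 + 0.75·0.7895) ≈ 0.1245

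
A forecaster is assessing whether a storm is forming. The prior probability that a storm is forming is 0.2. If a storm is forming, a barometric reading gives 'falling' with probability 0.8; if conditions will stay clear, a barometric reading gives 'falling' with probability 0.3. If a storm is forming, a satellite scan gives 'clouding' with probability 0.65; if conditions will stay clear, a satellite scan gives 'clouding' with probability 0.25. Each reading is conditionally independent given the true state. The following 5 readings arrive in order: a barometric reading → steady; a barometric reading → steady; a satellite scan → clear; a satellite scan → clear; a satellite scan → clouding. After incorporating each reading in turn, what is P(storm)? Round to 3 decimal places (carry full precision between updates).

After a barometric reading='steady': P(storm) = 0.2·0.2000 / (0.2·0.2000 + 0.7·0.8000) ≈ 0.0667
After a barometric reading='steady': P(storm) = 0.2·0.0667 / (0.2·0.0667 + 0.7·0.9333) ≈ 0.0200
After a satellite scan='clear': P(storm) = 0.35·0.0200 / (0.35·0.0200 + 0.75·0.9800) ≈ 0.0094
After a satellite scan='clear': P(storm) = 0.35·0.0094 / (0.35·0.0094 + 0.75·0.9906) ≈ 0.0044
After a satellite scan='clouding': P(storm) = 0.65·0.0044 / (0.65·0.0044 + 0.25·0.9956) ≈ 0.0114

0.011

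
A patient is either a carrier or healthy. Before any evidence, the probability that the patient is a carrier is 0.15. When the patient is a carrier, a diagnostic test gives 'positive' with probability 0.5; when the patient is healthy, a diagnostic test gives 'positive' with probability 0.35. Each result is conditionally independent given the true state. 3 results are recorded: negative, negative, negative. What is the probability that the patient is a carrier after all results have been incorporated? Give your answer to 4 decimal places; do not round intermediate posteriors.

0.0744

After 'negative': P(carrier) = 0.5·0.1500 / (0.5·0.1500 + 0.65·0.8500) ≈ 0.1195
After 'negative': P(carrier) = 0.5·0.1195 / (0.5·0.1195 + 0.65·0.8805) ≈ 0.0945
After 'negative': P(carrier) = 0.5·0.0945 / (0.5·0.0945 + 0.65·0.9055) ≈ 0.0744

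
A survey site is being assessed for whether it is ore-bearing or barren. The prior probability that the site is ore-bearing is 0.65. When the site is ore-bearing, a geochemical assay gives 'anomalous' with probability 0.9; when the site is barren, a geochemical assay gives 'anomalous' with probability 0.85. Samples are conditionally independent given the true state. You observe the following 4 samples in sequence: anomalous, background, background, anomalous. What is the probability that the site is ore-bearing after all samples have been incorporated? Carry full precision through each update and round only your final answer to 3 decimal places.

Apply Bayes' rule sequentially, carrying P(ore) forward.
After 'anomalous': P(ore) = 0.9·0.6500 / (0.9·0.6500 + 0.85·0.3500) ≈ 0.6629
After 'background': P(ore) = 0.1·0.6629 / (0.1·0.6629 + 0.15·0.3371) ≈ 0.5673
After 'background': P(ore) = 0.1·0.5673 / (0.1·0.5673 + 0.15·0.4327) ≈ 0.4664
After 'anomalous': P(ore) = 0.9·0.4664 / (0.9·0.4664 + 0.85·0.5336) ≈ 0.4806

0.481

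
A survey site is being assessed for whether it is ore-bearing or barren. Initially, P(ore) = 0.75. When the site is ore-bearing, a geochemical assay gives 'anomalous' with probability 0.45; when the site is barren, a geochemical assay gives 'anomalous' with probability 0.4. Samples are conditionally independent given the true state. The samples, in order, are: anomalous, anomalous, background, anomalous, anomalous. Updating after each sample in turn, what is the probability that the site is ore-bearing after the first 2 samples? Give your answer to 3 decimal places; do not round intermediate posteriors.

0.792

After 'anomalous': P(ore) = 0.45·0.7500 / (0.45·0.7500 + 0.4·0.2500) ≈ 0.7714
After 'anomalous': P(ore) = 0.45·0.7714 / (0.45·0.7714 + 0.4·0.2286) ≈ 0.7915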